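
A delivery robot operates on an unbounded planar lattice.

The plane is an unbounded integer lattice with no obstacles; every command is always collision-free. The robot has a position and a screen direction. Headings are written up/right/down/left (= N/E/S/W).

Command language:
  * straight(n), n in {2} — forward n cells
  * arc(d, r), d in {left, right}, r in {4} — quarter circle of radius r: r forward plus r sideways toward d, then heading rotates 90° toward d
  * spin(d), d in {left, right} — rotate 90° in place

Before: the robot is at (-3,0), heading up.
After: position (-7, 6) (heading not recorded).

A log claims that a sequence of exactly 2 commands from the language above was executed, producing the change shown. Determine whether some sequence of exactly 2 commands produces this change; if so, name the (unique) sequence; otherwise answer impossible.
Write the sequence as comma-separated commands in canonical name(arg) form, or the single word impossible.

straight(2), arc(left, 4)

key: order matters: swapping straight(2) and arc(left, 4) lands elsewhere
begin: at (-3,0), heading up
1. straight(2) → at (-3,2), heading up
2. arc(left, 4) → at (-7,6), heading left
no other 2-command option fits: unique.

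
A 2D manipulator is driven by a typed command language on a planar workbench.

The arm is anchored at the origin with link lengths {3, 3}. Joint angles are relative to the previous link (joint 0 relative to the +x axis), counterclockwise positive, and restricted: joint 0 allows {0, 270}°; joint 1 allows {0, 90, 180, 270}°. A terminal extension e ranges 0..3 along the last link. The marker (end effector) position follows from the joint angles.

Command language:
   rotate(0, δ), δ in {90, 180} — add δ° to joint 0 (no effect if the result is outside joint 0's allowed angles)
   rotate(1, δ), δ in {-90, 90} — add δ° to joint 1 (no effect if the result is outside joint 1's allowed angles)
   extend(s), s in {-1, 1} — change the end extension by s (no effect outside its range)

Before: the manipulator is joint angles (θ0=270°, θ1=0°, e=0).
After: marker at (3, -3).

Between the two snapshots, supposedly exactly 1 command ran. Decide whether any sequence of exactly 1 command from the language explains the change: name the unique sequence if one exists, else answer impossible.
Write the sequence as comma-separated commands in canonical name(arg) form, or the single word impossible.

begin: joint angles (θ0=270°, θ1=0°, e=0)
1. rotate(1, 90) → joint angles (θ0=270°, θ1=90°, e=0)
no rival 1-sequence matches.

rotate(1, 90)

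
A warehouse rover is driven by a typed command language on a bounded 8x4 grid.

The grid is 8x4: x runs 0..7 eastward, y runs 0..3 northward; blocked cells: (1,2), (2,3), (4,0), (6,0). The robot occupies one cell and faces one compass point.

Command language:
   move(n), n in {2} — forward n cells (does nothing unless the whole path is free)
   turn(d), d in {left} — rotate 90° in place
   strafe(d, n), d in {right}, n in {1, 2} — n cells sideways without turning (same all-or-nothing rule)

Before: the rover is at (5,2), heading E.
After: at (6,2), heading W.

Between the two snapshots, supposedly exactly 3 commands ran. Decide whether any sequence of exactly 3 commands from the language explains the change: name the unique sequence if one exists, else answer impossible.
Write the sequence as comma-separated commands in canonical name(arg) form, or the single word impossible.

turn(left), strafe(right, 1), turn(left)

key: position moved to (6,2) AND the heading swung to W — translation plus rotation needed
initial: at (5,2), heading E
t=1 turn(left) ⇒ at (5,2), heading N
t=2 strafe(right, 1) ⇒ at (6,2), heading N
t=3 turn(left) ⇒ at (6,2), heading W
uniquely the one of 64 3-step routes that fits.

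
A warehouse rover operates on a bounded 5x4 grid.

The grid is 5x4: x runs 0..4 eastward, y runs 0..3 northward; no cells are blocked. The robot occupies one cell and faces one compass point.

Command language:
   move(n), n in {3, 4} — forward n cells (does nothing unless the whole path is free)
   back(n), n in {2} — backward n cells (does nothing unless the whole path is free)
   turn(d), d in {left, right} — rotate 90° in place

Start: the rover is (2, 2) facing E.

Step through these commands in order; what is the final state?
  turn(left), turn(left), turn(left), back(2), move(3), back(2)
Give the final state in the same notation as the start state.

(2, 2) facing S

begin: (2, 2) facing E
t=1 turn(left) ⇒ (2, 2) facing N
t=2 turn(left) ⇒ (2, 2) facing W
t=3 turn(left) ⇒ (2, 2) facing S
t=4 back(2) ⇒ (2, 2) facing S
t=5 move(3) ⇒ (2, 2) facing S
t=6 back(2) ⇒ (2, 2) facing S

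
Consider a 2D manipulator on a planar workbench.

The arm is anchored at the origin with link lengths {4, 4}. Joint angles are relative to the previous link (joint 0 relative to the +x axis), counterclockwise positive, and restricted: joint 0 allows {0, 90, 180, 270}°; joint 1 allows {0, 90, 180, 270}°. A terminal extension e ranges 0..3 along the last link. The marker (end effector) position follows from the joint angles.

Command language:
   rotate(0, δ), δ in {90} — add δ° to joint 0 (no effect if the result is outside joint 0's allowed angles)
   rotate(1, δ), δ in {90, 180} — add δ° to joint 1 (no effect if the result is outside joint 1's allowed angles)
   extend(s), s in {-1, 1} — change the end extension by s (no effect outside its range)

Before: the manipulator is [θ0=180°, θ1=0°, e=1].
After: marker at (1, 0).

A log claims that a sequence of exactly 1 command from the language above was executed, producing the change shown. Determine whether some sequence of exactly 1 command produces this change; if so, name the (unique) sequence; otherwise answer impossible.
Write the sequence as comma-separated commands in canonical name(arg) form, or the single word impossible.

rotate(1, 180)

initial: [θ0=180°, θ1=0°, e=1]
step 1 (rotate(1, 180)): [θ0=180°, θ1=180°, e=1]
no rival 1-sequence matches.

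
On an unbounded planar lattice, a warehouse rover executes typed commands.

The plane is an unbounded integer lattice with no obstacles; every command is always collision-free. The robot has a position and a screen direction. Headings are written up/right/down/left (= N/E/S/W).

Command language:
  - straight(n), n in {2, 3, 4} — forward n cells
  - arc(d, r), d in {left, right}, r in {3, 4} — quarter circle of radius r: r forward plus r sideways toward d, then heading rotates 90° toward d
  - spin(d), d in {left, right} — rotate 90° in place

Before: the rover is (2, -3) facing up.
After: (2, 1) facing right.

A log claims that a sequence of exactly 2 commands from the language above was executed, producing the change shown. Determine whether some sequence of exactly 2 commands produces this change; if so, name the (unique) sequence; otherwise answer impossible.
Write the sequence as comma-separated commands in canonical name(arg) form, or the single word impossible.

key: order matters: swapping straight(4) and spin(right) lands elsewhere
begin: (2, -3) facing up
step 1 (straight(4)): (2, 1) facing up
step 2 (spin(right)): (2, 1) facing right
uniquely the one of 81 2-step routes that fits.

straight(4), spin(right)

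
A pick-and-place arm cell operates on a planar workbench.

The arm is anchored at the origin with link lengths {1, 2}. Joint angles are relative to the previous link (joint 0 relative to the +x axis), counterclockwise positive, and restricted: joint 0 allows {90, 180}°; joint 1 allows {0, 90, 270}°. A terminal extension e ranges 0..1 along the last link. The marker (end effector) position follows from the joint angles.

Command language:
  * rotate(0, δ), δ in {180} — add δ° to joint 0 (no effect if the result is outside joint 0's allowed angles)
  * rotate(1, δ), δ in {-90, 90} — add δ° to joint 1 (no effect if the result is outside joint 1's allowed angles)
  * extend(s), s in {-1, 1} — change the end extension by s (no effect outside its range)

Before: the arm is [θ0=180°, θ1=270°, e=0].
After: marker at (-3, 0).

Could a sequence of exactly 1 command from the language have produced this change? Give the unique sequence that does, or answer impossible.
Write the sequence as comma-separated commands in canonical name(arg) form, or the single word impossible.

from: [θ0=180°, θ1=270°, e=0]
[1] after rotate(1, 90): [θ0=180°, θ1=0°, e=0]
no rival 1-sequence matches.

rotate(1, 90)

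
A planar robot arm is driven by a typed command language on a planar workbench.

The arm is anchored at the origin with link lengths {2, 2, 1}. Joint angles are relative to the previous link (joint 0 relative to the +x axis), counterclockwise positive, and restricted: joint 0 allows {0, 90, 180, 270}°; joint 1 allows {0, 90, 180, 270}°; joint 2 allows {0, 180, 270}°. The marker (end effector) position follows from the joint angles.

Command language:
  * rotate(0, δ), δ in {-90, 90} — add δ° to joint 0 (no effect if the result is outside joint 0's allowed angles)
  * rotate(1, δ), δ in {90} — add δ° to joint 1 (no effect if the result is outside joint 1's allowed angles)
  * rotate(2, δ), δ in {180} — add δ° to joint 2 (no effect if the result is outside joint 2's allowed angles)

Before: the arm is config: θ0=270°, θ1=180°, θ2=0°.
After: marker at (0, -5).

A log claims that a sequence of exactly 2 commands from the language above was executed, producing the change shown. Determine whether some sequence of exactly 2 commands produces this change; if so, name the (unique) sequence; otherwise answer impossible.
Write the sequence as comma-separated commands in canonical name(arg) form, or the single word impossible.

rotate(1, 90), rotate(1, 90)

initial: config: θ0=270°, θ1=180°, θ2=0°
[1] after rotate(1, 90): config: θ0=270°, θ1=270°, θ2=0°
[2] after rotate(1, 90): config: θ0=270°, θ1=0°, θ2=0°
all 16 alternatives checked — unique.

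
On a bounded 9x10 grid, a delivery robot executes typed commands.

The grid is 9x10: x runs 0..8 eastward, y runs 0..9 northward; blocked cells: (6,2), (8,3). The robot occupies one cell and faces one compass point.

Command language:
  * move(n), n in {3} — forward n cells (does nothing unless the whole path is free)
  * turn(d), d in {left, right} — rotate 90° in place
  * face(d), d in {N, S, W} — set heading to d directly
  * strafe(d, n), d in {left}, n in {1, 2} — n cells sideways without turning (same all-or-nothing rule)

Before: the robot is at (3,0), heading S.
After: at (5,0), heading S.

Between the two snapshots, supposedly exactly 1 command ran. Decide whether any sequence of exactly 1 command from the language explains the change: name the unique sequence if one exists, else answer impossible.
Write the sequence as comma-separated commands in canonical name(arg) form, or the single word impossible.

key: still facing S — the one step turns nothing
start: at (3,0), heading S
t=1 strafe(left, 2) ⇒ at (5,0), heading S
all 8 alternatives checked — unique.

strafe(left, 2)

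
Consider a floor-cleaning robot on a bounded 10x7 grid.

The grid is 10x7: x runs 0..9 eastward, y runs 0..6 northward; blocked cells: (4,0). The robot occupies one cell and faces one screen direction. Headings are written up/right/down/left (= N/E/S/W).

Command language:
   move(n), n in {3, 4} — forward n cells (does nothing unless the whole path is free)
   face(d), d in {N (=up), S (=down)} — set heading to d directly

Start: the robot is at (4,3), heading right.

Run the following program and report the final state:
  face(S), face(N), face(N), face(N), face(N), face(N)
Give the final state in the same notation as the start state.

initial: at (4,3), heading right
t=1 face(S) ⇒ at (4,3), heading down
t=2 face(N) ⇒ at (4,3), heading up
t=3 face(N) ⇒ at (4,3), heading up
t=4 face(N) ⇒ at (4,3), heading up
t=5 face(N) ⇒ at (4,3), heading up
t=6 face(N) ⇒ at (4,3), heading up

at (4,3), heading up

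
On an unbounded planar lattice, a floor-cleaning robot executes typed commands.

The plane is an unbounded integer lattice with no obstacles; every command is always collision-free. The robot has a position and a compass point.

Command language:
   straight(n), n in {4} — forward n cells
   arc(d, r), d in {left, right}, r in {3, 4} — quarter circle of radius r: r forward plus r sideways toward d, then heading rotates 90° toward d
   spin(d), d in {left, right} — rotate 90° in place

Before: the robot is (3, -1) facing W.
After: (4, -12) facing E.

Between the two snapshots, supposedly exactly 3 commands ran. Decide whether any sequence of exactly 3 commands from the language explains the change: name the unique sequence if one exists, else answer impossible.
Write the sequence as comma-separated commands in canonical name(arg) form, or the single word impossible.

arc(left, 3), straight(4), arc(left, 4)

key: order matters: swapping arc(left, 3) and arc(left, 4) lands elsewhere
begin: (3, -1) facing W
step 1 (arc(left, 3)): (0, -4) facing S
step 2 (straight(4)): (0, -8) facing S
step 3 (arc(left, 4)): (4, -12) facing E
no other 3-command option fits: unique.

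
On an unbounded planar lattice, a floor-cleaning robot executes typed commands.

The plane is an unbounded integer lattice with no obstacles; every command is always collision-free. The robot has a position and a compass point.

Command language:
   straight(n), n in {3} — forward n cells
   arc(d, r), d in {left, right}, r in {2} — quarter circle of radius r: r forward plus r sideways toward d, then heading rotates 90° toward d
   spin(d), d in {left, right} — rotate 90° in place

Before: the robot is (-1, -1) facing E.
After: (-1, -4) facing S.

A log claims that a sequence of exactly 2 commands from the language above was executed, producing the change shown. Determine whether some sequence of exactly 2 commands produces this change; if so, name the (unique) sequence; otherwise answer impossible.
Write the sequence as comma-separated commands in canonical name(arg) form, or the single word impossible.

spin(right), straight(3)

key: running straight(3) before spin(right) would end elsewhere — order is forced
start: (-1, -1) facing E
[1] after spin(right): (-1, -1) facing S
[2] after straight(3): (-1, -4) facing S
no other 2-command option fits: unique.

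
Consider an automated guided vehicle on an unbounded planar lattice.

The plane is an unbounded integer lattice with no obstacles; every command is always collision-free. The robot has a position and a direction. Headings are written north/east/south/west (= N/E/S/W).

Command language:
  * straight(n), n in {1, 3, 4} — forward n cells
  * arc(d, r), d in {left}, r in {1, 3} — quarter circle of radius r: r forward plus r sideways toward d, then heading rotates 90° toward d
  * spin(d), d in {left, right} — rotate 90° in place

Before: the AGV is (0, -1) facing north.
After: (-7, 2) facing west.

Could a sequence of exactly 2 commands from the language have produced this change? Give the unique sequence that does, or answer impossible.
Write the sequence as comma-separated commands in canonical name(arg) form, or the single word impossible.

key: order matters: swapping arc(left, 3) and straight(4) lands elsewhere
begin: (0, -1) facing north
[1] after arc(left, 3): (-3, 2) facing west
[2] after straight(4): (-7, 2) facing west
no other 2-command option fits: unique.

arc(left, 3), straight(4)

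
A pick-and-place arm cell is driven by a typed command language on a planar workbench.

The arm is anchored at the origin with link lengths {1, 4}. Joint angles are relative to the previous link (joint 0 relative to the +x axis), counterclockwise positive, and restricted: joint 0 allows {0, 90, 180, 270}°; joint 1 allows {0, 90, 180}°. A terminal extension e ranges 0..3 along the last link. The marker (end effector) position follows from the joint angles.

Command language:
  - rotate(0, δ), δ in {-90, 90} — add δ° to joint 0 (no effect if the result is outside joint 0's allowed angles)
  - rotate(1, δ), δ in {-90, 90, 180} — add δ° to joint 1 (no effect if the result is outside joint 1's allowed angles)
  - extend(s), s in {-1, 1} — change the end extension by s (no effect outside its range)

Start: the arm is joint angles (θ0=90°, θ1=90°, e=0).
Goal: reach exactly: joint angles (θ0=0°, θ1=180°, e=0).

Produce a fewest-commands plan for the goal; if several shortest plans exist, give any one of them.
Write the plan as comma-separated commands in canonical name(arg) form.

rotate(0, -90), rotate(1, 90)

from: joint angles (θ0=90°, θ1=90°, e=0)
[1] after rotate(0, -90): joint angles (θ0=0°, θ1=90°, e=0)
[2] after rotate(1, 90): joint angles (θ0=0°, θ1=180°, e=0)
no 1-step plan works, so 2 is optimal.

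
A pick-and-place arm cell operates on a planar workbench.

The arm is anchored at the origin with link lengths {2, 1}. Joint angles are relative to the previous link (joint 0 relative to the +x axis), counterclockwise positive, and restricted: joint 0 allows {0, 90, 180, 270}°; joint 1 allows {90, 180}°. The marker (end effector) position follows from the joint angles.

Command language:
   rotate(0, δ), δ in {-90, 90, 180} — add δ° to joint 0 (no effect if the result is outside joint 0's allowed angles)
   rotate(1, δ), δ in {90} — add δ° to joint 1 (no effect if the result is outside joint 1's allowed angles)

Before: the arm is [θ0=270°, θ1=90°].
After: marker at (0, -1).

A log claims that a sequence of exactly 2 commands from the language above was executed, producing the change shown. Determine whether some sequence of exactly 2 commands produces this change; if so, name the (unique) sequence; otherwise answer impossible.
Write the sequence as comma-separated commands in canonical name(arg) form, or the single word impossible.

from: [θ0=270°, θ1=90°]
t=1 rotate(1, 90) ⇒ [θ0=270°, θ1=180°]
t=2 rotate(1, 90) ⇒ [θ0=270°, θ1=180°]
no rival 2-sequence matches.

rotate(1, 90), rotate(1, 90)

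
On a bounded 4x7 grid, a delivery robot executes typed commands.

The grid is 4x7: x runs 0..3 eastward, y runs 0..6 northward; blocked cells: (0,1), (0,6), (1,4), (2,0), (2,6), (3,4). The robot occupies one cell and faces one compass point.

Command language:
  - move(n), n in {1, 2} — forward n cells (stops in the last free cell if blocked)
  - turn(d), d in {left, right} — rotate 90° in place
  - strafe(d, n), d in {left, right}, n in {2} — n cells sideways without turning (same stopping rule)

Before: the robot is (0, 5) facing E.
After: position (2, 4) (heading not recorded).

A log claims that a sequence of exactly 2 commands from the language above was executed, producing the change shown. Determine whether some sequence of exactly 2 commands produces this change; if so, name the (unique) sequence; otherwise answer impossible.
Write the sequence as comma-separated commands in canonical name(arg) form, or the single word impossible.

impossible

all 36 sequences checked — none match.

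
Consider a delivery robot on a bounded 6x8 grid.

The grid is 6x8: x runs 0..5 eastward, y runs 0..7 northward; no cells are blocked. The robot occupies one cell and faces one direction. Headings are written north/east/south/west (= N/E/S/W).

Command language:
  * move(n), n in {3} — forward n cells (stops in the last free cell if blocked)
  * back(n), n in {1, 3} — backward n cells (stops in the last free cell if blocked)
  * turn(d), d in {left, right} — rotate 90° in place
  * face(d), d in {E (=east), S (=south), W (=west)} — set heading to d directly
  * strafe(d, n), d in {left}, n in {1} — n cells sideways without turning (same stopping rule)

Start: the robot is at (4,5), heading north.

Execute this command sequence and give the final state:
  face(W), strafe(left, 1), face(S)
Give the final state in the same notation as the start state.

at (4,4), heading south

begin: at (4,5), heading north
1. face(W) → at (4,5), heading west
2. strafe(left, 1) → at (4,4), heading west
3. face(S) → at (4,4), heading south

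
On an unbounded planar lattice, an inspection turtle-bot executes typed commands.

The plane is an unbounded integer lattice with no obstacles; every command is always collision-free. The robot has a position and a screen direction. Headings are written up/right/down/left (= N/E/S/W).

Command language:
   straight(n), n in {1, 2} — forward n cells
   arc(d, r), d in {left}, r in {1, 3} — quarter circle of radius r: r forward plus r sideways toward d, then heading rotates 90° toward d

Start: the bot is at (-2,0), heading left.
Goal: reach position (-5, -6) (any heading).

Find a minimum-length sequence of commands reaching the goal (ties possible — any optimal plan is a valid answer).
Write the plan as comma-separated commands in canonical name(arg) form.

arc(left, 3), straight(1), straight(2)

from: at (-2,0), heading left
1. arc(left, 3) → at (-5,-3), heading down
2. straight(1) → at (-5,-4), heading down
3. straight(2) → at (-5,-6), heading down
no 2-step plan works, so 3 is optimal.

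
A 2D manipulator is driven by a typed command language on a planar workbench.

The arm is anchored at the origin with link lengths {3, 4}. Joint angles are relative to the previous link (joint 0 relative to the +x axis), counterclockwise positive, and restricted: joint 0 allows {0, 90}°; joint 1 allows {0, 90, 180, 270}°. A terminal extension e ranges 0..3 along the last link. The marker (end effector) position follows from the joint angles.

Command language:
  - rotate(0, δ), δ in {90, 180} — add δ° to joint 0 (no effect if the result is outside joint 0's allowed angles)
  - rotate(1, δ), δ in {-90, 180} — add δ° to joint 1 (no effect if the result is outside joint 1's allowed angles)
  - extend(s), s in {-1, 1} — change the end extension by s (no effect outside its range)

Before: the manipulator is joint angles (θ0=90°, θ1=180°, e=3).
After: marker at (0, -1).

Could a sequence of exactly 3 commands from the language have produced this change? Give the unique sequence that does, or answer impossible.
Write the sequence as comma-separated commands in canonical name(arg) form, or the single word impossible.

extend(-1), extend(-1), extend(-1)

from: joint angles (θ0=90°, θ1=180°, e=3)
step 1 (extend(-1)): joint angles (θ0=90°, θ1=180°, e=2)
step 2 (extend(-1)): joint angles (θ0=90°, θ1=180°, e=1)
step 3 (extend(-1)): joint angles (θ0=90°, θ1=180°, e=0)
uniquely the one of 216 3-step routes that fits.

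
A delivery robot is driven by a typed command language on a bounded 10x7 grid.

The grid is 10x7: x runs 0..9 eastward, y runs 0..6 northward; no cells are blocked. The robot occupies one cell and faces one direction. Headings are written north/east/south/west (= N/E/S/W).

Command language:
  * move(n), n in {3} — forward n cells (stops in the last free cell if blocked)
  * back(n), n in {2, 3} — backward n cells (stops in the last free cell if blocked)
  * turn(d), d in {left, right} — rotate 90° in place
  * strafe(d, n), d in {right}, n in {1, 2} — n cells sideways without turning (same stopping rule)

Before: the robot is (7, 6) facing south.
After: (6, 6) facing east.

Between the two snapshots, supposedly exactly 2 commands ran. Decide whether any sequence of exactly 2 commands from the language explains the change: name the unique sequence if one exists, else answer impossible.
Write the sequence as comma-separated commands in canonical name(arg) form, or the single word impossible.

strafe(right, 1), turn(left)

key: running turn(left) before strafe(right, 1) would end elsewhere — order is forced
t0: (7, 6) facing south
[1] after strafe(right, 1): (6, 6) facing south
[2] after turn(left): (6, 6) facing east
all 49 alternatives checked — unique.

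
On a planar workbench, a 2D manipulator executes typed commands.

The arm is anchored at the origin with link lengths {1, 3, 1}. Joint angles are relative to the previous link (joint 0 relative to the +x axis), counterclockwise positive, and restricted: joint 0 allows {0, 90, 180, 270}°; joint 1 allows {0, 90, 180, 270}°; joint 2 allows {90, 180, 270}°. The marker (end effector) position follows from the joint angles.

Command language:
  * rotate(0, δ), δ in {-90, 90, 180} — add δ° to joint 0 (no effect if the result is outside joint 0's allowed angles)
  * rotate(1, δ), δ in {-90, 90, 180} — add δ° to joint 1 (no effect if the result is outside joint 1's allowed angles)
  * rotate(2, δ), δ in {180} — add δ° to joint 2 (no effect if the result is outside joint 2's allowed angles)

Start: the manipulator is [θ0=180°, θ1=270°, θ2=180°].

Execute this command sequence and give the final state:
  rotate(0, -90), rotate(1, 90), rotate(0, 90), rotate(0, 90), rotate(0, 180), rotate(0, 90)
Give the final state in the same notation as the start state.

[θ0=180°, θ1=0°, θ2=180°]

t0: [θ0=180°, θ1=270°, θ2=180°]
[1] after rotate(0, -90): [θ0=90°, θ1=270°, θ2=180°]
[2] after rotate(1, 90): [θ0=90°, θ1=0°, θ2=180°]
[3] after rotate(0, 90): [θ0=180°, θ1=0°, θ2=180°]
[4] after rotate(0, 90): [θ0=270°, θ1=0°, θ2=180°]
[5] after rotate(0, 180): [θ0=90°, θ1=0°, θ2=180°]
[6] after rotate(0, 90): [θ0=180°, θ1=0°, θ2=180°]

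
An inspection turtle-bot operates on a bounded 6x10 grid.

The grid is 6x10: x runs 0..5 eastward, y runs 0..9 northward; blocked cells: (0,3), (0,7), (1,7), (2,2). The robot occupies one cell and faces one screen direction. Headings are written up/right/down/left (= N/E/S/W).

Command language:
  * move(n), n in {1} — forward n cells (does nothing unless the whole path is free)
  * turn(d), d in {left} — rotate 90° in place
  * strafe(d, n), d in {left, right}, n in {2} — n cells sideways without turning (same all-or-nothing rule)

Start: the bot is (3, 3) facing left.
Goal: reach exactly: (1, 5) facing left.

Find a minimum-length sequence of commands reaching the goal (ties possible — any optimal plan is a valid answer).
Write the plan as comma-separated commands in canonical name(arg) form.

move(1), move(1), strafe(right, 2)

start: (3, 3) facing left
t=1 move(1) ⇒ (2, 3) facing left
t=2 move(1) ⇒ (1, 3) facing left
t=3 strafe(right, 2) ⇒ (1, 5) facing left
nothing shorter than 3 reaches the goal.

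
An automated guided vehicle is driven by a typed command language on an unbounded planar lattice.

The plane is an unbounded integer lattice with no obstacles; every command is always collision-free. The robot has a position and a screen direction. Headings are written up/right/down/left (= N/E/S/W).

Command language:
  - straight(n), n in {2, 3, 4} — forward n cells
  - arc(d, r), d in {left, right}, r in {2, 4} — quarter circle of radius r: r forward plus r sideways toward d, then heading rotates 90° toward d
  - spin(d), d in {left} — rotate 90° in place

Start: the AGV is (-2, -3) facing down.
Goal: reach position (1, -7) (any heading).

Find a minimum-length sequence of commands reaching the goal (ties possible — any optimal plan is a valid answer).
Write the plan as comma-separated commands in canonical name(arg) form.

from: (-2, -3) facing down
[1] after straight(4): (-2, -7) facing down
[2] after spin(left): (-2, -7) facing right
[3] after straight(3): (1, -7) facing right
minimal: 3 command(s), checked below 3.

straight(4), spin(left), straight(3)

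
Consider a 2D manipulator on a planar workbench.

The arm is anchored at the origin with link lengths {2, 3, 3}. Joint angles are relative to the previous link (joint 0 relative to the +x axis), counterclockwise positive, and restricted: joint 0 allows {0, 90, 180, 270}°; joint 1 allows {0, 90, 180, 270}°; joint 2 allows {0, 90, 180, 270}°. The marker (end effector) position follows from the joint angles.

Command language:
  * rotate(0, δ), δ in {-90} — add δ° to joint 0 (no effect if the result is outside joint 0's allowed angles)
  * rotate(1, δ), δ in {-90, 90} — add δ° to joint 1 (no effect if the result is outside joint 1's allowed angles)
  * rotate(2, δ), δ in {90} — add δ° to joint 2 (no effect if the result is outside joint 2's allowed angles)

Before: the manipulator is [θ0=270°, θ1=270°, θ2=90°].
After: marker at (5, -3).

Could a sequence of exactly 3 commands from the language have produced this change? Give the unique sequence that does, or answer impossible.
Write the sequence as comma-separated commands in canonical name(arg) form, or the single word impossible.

t0: [θ0=270°, θ1=270°, θ2=90°]
step 1 (rotate(0, -90)): [θ0=180°, θ1=270°, θ2=90°]
step 2 (rotate(0, -90)): [θ0=90°, θ1=270°, θ2=90°]
step 3 (rotate(0, -90)): [θ0=0°, θ1=270°, θ2=90°]
all 64 alternatives checked — unique.

rotate(0, -90), rotate(0, -90), rotate(0, -90)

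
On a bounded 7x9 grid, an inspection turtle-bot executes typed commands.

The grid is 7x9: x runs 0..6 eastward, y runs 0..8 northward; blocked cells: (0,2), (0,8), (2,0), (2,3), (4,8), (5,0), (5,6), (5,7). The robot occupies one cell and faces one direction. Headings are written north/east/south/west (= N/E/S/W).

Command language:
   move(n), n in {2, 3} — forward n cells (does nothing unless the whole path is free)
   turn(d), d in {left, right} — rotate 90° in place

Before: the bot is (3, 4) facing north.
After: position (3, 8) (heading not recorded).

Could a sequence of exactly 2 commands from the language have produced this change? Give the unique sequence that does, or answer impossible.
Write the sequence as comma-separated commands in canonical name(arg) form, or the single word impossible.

initial: (3, 4) facing north
t=1 move(2) ⇒ (3, 6) facing north
t=2 move(2) ⇒ (3, 8) facing north
all 16 alternatives checked — unique.

move(2), move(2)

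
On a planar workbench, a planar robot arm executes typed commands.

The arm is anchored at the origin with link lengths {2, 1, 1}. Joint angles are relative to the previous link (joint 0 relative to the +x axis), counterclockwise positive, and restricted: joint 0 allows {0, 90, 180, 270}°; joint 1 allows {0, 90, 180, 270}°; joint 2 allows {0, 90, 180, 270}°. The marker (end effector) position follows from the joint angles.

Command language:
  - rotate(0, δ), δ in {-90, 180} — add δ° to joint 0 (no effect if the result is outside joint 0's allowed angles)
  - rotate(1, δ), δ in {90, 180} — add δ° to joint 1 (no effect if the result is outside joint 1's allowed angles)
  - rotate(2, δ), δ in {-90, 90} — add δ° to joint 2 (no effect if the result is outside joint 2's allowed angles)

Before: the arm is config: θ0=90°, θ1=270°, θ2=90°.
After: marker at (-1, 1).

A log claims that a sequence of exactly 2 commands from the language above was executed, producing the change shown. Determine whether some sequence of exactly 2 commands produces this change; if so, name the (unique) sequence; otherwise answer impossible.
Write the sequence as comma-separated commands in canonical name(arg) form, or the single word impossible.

from: config: θ0=90°, θ1=270°, θ2=90°
[1] after rotate(1, 90): config: θ0=90°, θ1=0°, θ2=90°
[2] after rotate(1, 90): config: θ0=90°, θ1=90°, θ2=90°
no rival 2-sequence matches.

rotate(1, 90), rotate(1, 90)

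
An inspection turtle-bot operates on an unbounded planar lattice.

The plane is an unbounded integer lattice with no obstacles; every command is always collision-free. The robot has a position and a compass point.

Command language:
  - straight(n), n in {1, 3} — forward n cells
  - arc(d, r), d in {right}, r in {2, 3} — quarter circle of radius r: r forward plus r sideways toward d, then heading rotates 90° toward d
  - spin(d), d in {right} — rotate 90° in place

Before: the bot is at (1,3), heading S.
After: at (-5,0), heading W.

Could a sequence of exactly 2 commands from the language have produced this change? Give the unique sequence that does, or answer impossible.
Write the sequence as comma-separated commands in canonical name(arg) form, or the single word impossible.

key: position moved to (-5,0) AND the heading swung to W — translation plus rotation needed
start: at (1,3), heading S
t=1 arc(right, 3) ⇒ at (-2,0), heading W
t=2 straight(3) ⇒ at (-5,0), heading W
uniquely the one of 25 2-step routes that fits.

arc(right, 3), straight(3)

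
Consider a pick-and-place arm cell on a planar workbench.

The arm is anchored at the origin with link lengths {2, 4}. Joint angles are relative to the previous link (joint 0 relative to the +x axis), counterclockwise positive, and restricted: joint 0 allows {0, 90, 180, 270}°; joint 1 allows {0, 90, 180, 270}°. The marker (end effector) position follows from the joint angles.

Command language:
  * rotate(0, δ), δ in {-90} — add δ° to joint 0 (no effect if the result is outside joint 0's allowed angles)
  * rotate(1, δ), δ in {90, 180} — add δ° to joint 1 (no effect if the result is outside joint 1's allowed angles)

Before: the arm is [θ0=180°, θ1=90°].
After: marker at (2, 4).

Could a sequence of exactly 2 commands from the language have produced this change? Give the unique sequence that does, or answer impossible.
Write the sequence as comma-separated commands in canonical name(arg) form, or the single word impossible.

t0: [θ0=180°, θ1=90°]
step 1 (rotate(0, -90)): [θ0=90°, θ1=90°]
step 2 (rotate(0, -90)): [θ0=0°, θ1=90°]
all 9 alternatives checked — unique.

rotate(0, -90), rotate(0, -90)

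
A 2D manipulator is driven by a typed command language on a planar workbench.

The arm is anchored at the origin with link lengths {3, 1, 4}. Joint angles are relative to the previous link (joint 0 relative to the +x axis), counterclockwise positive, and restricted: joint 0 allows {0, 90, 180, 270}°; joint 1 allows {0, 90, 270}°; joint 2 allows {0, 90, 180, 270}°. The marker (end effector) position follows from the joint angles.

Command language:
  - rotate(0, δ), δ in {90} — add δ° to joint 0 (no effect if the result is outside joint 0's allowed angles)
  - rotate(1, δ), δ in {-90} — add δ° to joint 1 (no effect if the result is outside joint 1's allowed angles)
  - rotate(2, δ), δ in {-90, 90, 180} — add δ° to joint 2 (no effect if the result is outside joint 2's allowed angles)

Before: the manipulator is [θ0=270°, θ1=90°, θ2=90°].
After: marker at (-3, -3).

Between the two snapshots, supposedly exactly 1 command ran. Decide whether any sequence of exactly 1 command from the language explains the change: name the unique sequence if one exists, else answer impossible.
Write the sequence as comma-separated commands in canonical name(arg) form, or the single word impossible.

rotate(2, 90)

begin: [θ0=270°, θ1=90°, θ2=90°]
[1] after rotate(2, 90): [θ0=270°, θ1=90°, θ2=180°]
uniquely the one of 5 1-step routes that fits.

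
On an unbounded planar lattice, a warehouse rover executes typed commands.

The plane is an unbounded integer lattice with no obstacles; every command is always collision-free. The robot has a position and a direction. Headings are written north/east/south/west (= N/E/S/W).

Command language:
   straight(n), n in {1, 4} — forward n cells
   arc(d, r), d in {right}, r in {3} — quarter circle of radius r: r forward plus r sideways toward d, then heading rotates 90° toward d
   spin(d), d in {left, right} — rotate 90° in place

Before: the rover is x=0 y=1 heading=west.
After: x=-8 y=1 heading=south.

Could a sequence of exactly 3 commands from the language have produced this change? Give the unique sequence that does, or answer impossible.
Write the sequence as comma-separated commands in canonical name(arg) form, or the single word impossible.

key: position moved to (-8,1) AND the heading swung to S — translation plus rotation needed
begin: x=0 y=1 heading=west
t=1 straight(4) ⇒ x=-4 y=1 heading=west
t=2 straight(4) ⇒ x=-8 y=1 heading=west
t=3 spin(left) ⇒ x=-8 y=1 heading=south
uniquely the one of 125 3-step routes that fits.

straight(4), straight(4), spin(left)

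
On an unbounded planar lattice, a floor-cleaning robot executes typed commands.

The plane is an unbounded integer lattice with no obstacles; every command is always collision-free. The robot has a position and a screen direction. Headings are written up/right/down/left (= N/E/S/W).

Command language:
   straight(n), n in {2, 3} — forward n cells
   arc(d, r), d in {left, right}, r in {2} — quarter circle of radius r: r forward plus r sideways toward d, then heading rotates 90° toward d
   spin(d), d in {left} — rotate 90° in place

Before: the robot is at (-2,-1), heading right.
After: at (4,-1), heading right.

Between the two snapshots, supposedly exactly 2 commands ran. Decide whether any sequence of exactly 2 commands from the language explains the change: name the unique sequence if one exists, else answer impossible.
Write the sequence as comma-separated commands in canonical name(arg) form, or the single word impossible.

straight(3), straight(3)

key: heading stays E — no command in the sequence turns
from: at (-2,-1), heading right
step 1 (straight(3)): at (1,-1), heading right
step 2 (straight(3)): at (4,-1), heading right
all 25 alternatives checked — unique.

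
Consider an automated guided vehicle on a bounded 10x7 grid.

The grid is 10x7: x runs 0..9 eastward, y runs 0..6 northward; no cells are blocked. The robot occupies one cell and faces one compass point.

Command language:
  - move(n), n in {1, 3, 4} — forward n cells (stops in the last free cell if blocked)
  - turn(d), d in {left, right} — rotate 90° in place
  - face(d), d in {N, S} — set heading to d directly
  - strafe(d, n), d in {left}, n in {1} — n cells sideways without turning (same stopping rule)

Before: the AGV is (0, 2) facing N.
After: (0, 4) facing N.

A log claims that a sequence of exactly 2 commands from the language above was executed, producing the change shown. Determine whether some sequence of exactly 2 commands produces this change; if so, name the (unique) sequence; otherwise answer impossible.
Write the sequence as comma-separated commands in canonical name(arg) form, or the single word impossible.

move(1), move(1)

key: still facing N at the end — nothing in the sequence rotates
start: (0, 2) facing N
step 1 (move(1)): (0, 3) facing N
step 2 (move(1)): (0, 4) facing N
all 64 alternatives checked — unique.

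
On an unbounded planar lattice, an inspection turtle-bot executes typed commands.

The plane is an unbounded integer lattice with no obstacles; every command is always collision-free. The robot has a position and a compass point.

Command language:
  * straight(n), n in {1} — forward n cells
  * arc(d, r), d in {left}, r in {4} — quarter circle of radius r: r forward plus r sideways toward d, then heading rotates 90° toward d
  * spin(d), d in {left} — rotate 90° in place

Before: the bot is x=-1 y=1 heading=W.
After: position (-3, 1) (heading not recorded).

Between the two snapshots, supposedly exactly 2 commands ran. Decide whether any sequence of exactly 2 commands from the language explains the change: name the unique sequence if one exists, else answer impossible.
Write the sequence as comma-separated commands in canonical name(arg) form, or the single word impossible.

straight(1), straight(1)

t0: x=-1 y=1 heading=W
t=1 straight(1) ⇒ x=-2 y=1 heading=W
t=2 straight(1) ⇒ x=-3 y=1 heading=W
all 9 alternatives checked — unique.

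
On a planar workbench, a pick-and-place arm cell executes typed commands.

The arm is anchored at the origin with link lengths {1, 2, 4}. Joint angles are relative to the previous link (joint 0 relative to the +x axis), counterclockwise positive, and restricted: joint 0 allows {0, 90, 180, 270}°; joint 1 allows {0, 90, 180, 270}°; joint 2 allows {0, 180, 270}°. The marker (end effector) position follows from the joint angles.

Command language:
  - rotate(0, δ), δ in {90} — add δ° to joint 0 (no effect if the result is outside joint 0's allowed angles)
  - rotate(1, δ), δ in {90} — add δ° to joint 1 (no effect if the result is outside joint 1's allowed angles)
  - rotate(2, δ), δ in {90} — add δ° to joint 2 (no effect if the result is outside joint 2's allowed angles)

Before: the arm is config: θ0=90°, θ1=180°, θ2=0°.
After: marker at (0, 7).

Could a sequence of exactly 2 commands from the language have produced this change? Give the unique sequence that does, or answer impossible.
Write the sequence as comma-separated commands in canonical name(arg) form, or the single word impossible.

t0: config: θ0=90°, θ1=180°, θ2=0°
1. rotate(1, 90) → config: θ0=90°, θ1=270°, θ2=0°
2. rotate(1, 90) → config: θ0=90°, θ1=0°, θ2=0°
no other 2-command option fits: unique.

rotate(1, 90), rotate(1, 90)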